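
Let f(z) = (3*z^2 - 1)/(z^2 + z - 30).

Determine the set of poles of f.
The singularities of f are the zeros of the denominator. Factoring,
  z^2 + z - 30 = (z + 6)*(z - 5)
so the candidates are z = -6, z = 5.

Check the numerator P(z) = 3*z^2 - 1 at each one:
  P(-6) = 107 ≠ 0, so z = -6 is a (simple) pole.
  P(5) = 74 ≠ 0, so z = 5 is a (simple) pole.

Poles of f: {-6, 5}

Final answer: {-6, 5}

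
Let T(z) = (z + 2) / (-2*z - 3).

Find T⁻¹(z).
(-3*z - 2)/(2*z + 1)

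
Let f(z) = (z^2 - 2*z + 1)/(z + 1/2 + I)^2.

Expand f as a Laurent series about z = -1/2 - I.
Put w = z - (-1/2 - I), i.e. z = w - 1/2 - I. The denominator is w^2, so it suffices to rewrite the numerator in powers of w.

P(z) = z^2 - 2*z + 1
P(w - 1/2 - I) = 5/4 + 3*I + (-3 - 2*I)*w + w^2

Dividing each term by w^2:
  f = (5/4 + 3*I)/w^2 + (-3 - 2*I)/w + 1

Substituting back w = z + 1/2 + I:
  f(z) = (5/4 + 3*I)/(z + 1/2 + I)^2 + (-3 - 2*I)/(z + 1/2 + I) + 1

The series is finite because the numerator is a polynomial; the negative powers form the principal part, and the coefficient of 1/(z + 1/2 + I) gives Res(f, -1/2 - I) = -3 - 2*I.

Final answer: (5/4 + 3*I)/(z + 1/2 + I)^2 + (-3 - 2*I)/(z + 1/2 + I) + 1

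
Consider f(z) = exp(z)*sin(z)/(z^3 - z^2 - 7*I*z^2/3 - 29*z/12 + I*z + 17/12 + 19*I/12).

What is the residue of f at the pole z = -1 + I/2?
(-6/29 + 12*I/145)*exp(-1 + I/2)*sin(1 - I/2)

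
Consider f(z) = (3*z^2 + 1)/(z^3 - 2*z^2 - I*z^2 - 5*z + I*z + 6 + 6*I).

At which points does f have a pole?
{-2, 1 + I, 3}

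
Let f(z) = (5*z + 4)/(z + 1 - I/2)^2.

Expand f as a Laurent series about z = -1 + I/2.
Put w = z - (-1 + I/2), i.e. z = w - 1 + I/2. The denominator is w^2, so it suffices to rewrite the numerator in powers of w.

P(z) = 5*z + 4
P(w - 1 + I/2) = -1 + 5*I/2 + 5*w

Dividing each term by w^2:
  f = (-1 + 5*I/2)/w^2 + 5/w

Substituting back w = z + 1 - I/2:
  f(z) = (-1 + 5*I/2)/(z + 1 - I/2)^2 + 5/(z + 1 - I/2)

The series is finite because the numerator is a polynomial; the negative powers form the principal part, and the coefficient of 1/(z + 1 - I/2) gives Res(f, -1 + I/2) = 5.

Final answer: (-1 + 5*I/2)/(z + 1 - I/2)^2 + 5/(z + 1 - I/2)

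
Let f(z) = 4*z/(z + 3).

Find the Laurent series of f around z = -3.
Put w = z - (-3), i.e. z = w - 3. The denominator is w, so it suffices to rewrite the numerator in powers of w.

P(z) = 4*z
P(w - 3) = -12 + 4*w

Dividing each term by w:
  f = -12/w + 4

Substituting back w = z + 3:
  f(z) = -12/(z + 3) + 4

The series is finite because the numerator is a polynomial; the negative powers form the principal part, and the coefficient of 1/(z + 3) gives Res(f, -3) = -12.

Final answer: -12/(z + 3) + 4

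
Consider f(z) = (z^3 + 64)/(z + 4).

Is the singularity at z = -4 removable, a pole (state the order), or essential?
The numerator vanishes at z = -4 ((-4)^3 = -64), so it is divisible by z + 4:
  z^3 + 64 = (z + 4)*(z^2 - 4*z + 16)
Hence for z ≠ -4, f(z) = z^2 - 4*z + 16, a polynomial, and lim_{z→-4} f(z) = 48 is finite.
So the singularity is removable.

Final answer: removable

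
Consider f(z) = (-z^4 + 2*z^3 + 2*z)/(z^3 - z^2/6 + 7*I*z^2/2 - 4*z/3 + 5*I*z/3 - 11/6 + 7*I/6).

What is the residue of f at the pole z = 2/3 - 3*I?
2606/225 - 4321*I/1050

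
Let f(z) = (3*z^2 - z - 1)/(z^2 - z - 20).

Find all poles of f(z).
{-4, 5}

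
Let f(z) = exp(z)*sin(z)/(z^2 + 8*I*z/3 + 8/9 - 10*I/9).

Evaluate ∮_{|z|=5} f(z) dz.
By the residue theorem, ∮_C f(z) dz = 2πi · (sum of the residues of f at the poles inside |z| = 5).

The denominator factors as (z - 1/3 - I/3)*(z + 1/3 + 3*I), so the singularities of f are simple poles at z = 1/3 + I/3, z = -1/3 - 3*I.
  |1/3 + I/3|² = 2/9 < 25 = 5², so this pole is inside the contour.
  |-1/3 - 3*I|² = 82/9 < 25 = 5², so this pole is inside the contour.

With P(z) = exp(z)*sin(z) and Q(z) = z^2 + 8*I*z/3 + 8/9 - 10*I/9, each pole is simple, so Res(f, z₀) = P(z₀)/Q'(z₀) with Q'(z) = 2*z + 8*I/3.
  Res(f, 1/3 + I/3) = P(1/3 + I/3)/Q'(1/3 + I/3) = (exp(1/3 + I/3)*sin(1/3 + I/3))/(2/3 + 10*I/3) = (3/52 - 15*I/52)*exp(1/3 + I/3)*sin(1/3 + I/3)
  Res(f, -1/3 - 3*I) = P(-1/3 - 3*I)/Q'(-1/3 - 3*I) = (-exp(-1/3 - 3*I)*sin(1/3 + 3*I))/(-2/3 - 10*I/3) = (3/52 - 15*I/52)*exp(-1/3 - 3*I)*sin(1/3 + 3*I)

Sum of residues inside C: (3/52 - 15*I/52)*exp(1/3 + I/3)*sin(1/3 + I/3) + (3/52 - 15*I/52)*exp(-1/3 - 3*I)*sin(1/3 + 3*I)
∮_C f(z) dz = 2πi · ((3/52 - 15*I/52)*exp(1/3 + I/3)*sin(1/3 + I/3) + (3/52 - 15*I/52)*exp(-1/3 - 3*I)*sin(1/3 + 3*I)) = pi*(15/26 + 3*I/26)*exp(-1/3 - 3*I)*sin(1/3 + 3*I) + pi*(15/26 + 3*I/26)*exp(1/3 + I/3)*sin(1/3 + I/3)

Final answer: pi*(15/26 + 3*I/26)*exp(-1/3 - 3*I)*sin(1/3 + 3*I) + pi*(15/26 + 3*I/26)*exp(1/3 + I/3)*sin(1/3 + I/3)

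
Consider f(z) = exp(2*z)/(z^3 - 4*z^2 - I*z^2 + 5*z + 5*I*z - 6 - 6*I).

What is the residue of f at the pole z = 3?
(8/65 + I/65)*exp(6)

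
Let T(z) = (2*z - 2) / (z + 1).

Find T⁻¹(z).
(-z - 2)/(z - 2)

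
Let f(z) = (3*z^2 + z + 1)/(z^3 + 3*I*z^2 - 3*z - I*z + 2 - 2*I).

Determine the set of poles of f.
The singularities of f are the zeros of the denominator. Factoring,
  z^3 + 3*I*z^2 - 3*z - I*z + 2 - 2*I = (z - 1)*(z + 1 + I)*(z + 2*I)
so the candidates are z = 1, z = -1 - I, z = -2*I.

Check the numerator P(z) = 3*z^2 + z + 1 at each one:
  P(1) = 5 ≠ 0, so z = 1 is a (simple) pole.
  P(-1 - I) = 5*I ≠ 0, so z = -1 - I is a (simple) pole.
  P(-2*I) = -11 - 2*I ≠ 0, so z = -2*I is a (simple) pole.

Poles of f: {-1 - I, -2*I, 1}

Final answer: {-1 - I, -2*I, 1}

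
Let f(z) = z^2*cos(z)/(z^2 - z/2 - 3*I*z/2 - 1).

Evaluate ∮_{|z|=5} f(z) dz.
By the residue theorem, ∮_C f(z) dz = 2πi · (sum of the residues of f at the poles inside |z| = 5).

The denominator factors as (z + 1/2 - I/2)*(z - 1 - I), so the singularities of f are simple poles at z = -1/2 + I/2, z = 1 + I.
  |-1/2 + I/2|² = 1/2 < 25 = 5², so this pole is inside the contour.
  |1 + I|² = 2 < 25 = 5², so this pole is inside the contour.

With P(z) = z^2*cos(z) and Q(z) = z^2 - z/2 - 3*I*z/2 - 1, each pole is simple, so Res(f, z₀) = P(z₀)/Q'(z₀) with Q'(z) = 2*z - 1/2 - 3*I/2.
  Res(f, -1/2 + I/2) = P(-1/2 + I/2)/Q'(-1/2 + I/2) = (-I*cos(1/2 - I/2)/2)/(-3/2 - I/2) = (1/10 + 3*I/10)*cos(1/2 - I/2)
  Res(f, 1 + I) = P(1 + I)/Q'(1 + I) = (2*I*cos(1 + I))/(3/2 + I/2) = (2/5 + 6*I/5)*cos(1 + I)

Sum of residues inside C: (1/10 + 3*I/10)*cos(1/2 - I/2) + (2/5 + 6*I/5)*cos(1 + I)
∮_C f(z) dz = 2πi · ((1/10 + 3*I/10)*cos(1/2 - I/2) + (2/5 + 6*I/5)*cos(1 + I)) = pi*(-3/5 + I/5)*cos(1/2 - I/2) + pi*(-12/5 + 4*I/5)*cos(1 + I)

Final answer: pi*(-3/5 + I/5)*cos(1/2 - I/2) + pi*(-12/5 + 4*I/5)*cos(1 + I)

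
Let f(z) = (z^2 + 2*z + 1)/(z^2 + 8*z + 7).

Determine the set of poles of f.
The singularities of f are the zeros of the denominator. Factoring,
  z^2 + 8*z + 7 = (z + 7)*(z + 1)
so the candidates are z = -7, z = -1.

Check the numerator P(z) = z^2 + 2*z + 1 at each one:
  P(-7) = 36 ≠ 0, so z = -7 is a (simple) pole.
  P(-1) = 0, so the factor (z + 1) cancels and z = -1 is only a removable singularity, not a pole.

Poles of f: {-7}

Final answer: {-7}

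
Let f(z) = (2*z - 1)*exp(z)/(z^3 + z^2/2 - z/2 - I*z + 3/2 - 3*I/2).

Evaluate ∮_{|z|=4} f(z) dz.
By the residue theorem, ∮_C f(z) dz = 2πi · (sum of the residues of f at the poles inside |z| = 4).

The denominator factors as (z + 3/2)*(z + I)*(z - 1 - I), so the singularities of f are simple poles at z = -3/2, z = -I, z = 1 + I.
  |-3/2|² = 9/4 < 16 = 4², so this pole is inside the contour.
  |-I|² = 1 < 16 = 4², so this pole is inside the contour.
  |1 + I|² = 2 < 16 = 4², so this pole is inside the contour.

With P(z) = (2*z - 1)*exp(z) and Q(z) = z^3 + z^2/2 - z/2 - I*z + 3/2 - 3*I/2, each pole is simple, so Res(f, z₀) = P(z₀)/Q'(z₀) with Q'(z) = 3*z^2 + z - 1/2 - I.
  Res(f, -3/2) = P(-3/2)/Q'(-3/2) = (-4*exp(-3/2))/(19/4 - I) = (-304/377 - 64*I/377)*exp(-3/2)
  Res(f, -I) = P(-I)/Q'(-I) = ((-1 - 2*I)*exp(-I))/(-7/2 - 2*I) = (6/13 + 4*I/13)*exp(-I)
  Res(f, 1 + I) = P(1 + I)/Q'(1 + I) = ((1 + 2*I)*exp(1 + I))/(1/2 + 6*I) = (10/29 - 4*I/29)*exp(1 + I)

Sum of residues inside C: (6/13 + 4*I/13)*exp(-I) + (-304/377 - 64*I/377)*exp(-3/2) + (10/29 - 4*I/29)*exp(1 + I)
∮_C f(z) dz = 2πi · ((6/13 + 4*I/13)*exp(-I) + (-304/377 - 64*I/377)*exp(-3/2) + (10/29 - 4*I/29)*exp(1 + I)) = pi*(128/377 - 608*I/377)*exp(-3/2) + pi*(-8/13 + 12*I/13)*exp(-I) + pi*(8/29 + 20*I/29)*exp(1 + I)

Final answer: pi*(128/377 - 608*I/377)*exp(-3/2) + pi*(-8/13 + 12*I/13)*exp(-I) + pi*(8/29 + 20*I/29)*exp(1 + I)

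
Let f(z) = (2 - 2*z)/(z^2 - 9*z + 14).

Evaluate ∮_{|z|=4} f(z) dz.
4*I*pi/5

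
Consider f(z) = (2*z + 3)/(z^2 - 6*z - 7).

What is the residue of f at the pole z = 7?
Write f(z) = P(z)/Q(z) with P(z) = 2*z + 3 and Q(z) = z^2 - 6*z - 7.
The denominator factors as Q(z) = (z - 7)*(z + 1), so z = 7 is a simple zero of Q and P is analytic there; z = 7 is therefore a simple pole and
  Res(f, z₀) = P(z₀)/Q'(z₀).

Q'(z) = 2*z - 6, so Q'(7) = 8.
P(7) = 17.

Res(f, 7) = (17)/(8) = 17/8

Final answer: 17/8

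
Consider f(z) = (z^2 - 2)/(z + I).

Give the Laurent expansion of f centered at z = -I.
-3/(z + I) - 2*I + (z + I)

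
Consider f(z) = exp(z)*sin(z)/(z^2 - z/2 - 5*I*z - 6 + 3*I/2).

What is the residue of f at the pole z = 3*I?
Write f(z) = P(z)/Q(z) with P(z) = exp(z)*sin(z) and Q(z) = z^2 - z/2 - 5*I*z - 6 + 3*I/2.
The denominator factors as Q(z) = (z - 3*I)*(z - 1/2 - 2*I), so z = 3*I is a simple zero of Q and P is analytic there; z = 3*I is therefore a simple pole and
  Res(f, z₀) = P(z₀)/Q'(z₀).

Q'(z) = 2*z - 1/2 - 5*I, so Q'(3*I) = -1/2 + I.
P(3*I) = I*exp(3*I)*sinh(3).

Res(f, 3*I) = (I*exp(3*I)*sinh(3))/(-1/2 + I) = (4/5 - 2*I/5)*exp(3*I)*sinh(3)

Final answer: (4/5 - 2*I/5)*exp(3*I)*sinh(3)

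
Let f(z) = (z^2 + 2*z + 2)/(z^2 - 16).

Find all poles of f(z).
The singularities of f are the zeros of the denominator. Factoring,
  z^2 - 16 = (z + 4)*(z - 4)
so the candidates are z = -4, z = 4.

Check the numerator P(z) = z^2 + 2*z + 2 at each one:
  P(-4) = 10 ≠ 0, so z = -4 is a (simple) pole.
  P(4) = 26 ≠ 0, so z = 4 is a (simple) pole.

Poles of f: {-4, 4}

Final answer: {-4, 4}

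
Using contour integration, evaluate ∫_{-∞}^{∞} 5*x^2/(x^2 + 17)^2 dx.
Let f(z) = 5*z^2/(z^2 + 17)^2. The denominator has no real zeros and deg Q - deg P = 2 ≥ 2, so the integral of f over the upper semicircle |z| = R tends to 0 as R → ∞. Closing the contour in the upper half-plane,
  ∫_{-∞}^{∞} f(x) dx = 2πi · Σ Res(f, z_k)  over the poles with Im z_k > 0.

Zeros of the denominator: z^2 + 17 = 0 gives z = ±sqrt(17)*I.
Upper half-plane: z = sqrt(17)*I (a pole of order 2).

Write f(z) = g(z)/(z - sqrt(17)*I)^2 with g(z) = 5*z^2/(z + sqrt(17)*I)^2. For a double pole, Res(f, z₀) = g'(z₀):
  g'(z) = 10*sqrt(17)*I*z/(z + sqrt(17)*I)^3
  Res(f, sqrt(17)*I) = g'(sqrt(17)*I) = -5*sqrt(17)*I/68

∫_{-∞}^{∞} f(x) dx = 2πi · (-5*sqrt(17)*I/68) = 5*sqrt(17)*pi/34

Final answer: 5*sqrt(17)*pi/34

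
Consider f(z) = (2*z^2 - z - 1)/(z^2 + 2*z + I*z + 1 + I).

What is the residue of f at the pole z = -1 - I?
Write f(z) = P(z)/Q(z) with P(z) = 2*z^2 - z - 1 and Q(z) = z^2 + 2*z + I*z + 1 + I.
The denominator factors as Q(z) = (z + 1)*(z + 1 + I), so z = -1 - I is a simple zero of Q and P is analytic there; z = -1 - I is therefore a simple pole and
  Res(f, z₀) = P(z₀)/Q'(z₀).

Q'(z) = 2*z + 2 + I, so Q'(-1 - I) = -I.
P(-1 - I) = 5*I.

Res(f, -1 - I) = (5*I)/(-I) = -5

Final answer: -5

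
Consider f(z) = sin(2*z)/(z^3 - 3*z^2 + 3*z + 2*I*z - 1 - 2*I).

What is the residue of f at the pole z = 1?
Write f(z) = P(z)/Q(z) with P(z) = sin(2*z) and Q(z) = z^3 - 3*z^2 + 3*z + 2*I*z - 1 - 2*I.
The denominator factors as Q(z) = (z - 2 + I)*(z - I)*(z - 1), so z = 1 is a simple zero of Q and P is analytic there; z = 1 is therefore a simple pole and
  Res(f, z₀) = P(z₀)/Q'(z₀).

Q'(z) = 3*z^2 - 6*z + 3 + 2*I, so Q'(1) = 2*I.
P(1) = sin(2).

Res(f, 1) = (sin(2))/(2*I) = -I*sin(2)/2

Final answer: -I*sin(2)/2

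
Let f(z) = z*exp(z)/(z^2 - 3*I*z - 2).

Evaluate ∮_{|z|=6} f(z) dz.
By the residue theorem, ∮_C f(z) dz = 2πi · (sum of the residues of f at the poles inside |z| = 6).

The denominator factors as (z - I)*(z - 2*I), so the singularities of f are simple poles at z = I, z = 2*I.
  |I|² = 1 < 36 = 6², so this pole is inside the contour.
  |2*I|² = 4 < 36 = 6², so this pole is inside the contour.

With P(z) = z*exp(z) and Q(z) = z^2 - 3*I*z - 2, each pole is simple, so Res(f, z₀) = P(z₀)/Q'(z₀) with Q'(z) = 2*z - 3*I.
  Res(f, I) = P(I)/Q'(I) = (I*exp(I))/(-I) = -exp(I)
  Res(f, 2*I) = P(2*I)/Q'(2*I) = (2*I*exp(2*I))/(I) = 2*exp(2*I)

Sum of residues inside C: -exp(I) + 2*exp(2*I)
∮_C f(z) dz = 2πi · (-exp(I) + 2*exp(2*I)) = 4*I*pi*exp(2*I) - 2*I*pi*exp(I)

Final answer: 4*I*pi*exp(2*I) - 2*I*pi*exp(I)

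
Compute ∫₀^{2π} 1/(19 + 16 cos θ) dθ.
Let J = ∫₀^{2π} dθ/(19 + 16 cos θ).
Put z = e^{iθ}: then cos θ = (z + 1/z)/2, dθ = dz/(iz), and z runs once counterclockwise around |z| = 1:
  J = ∮_{|z|=1} 1/(19 + 16*(z + 1/z)/2) · dz/(iz) = (2/i) ∮_{|z|=1} dz/(16*z^2 + 38*z + 16).
The roots of 16*z^2 + 38*z + 16 are z = (-19 ± sqrt(19^2 - 16^2))/16, with sqrt(105) = sqrt(105); their product is 1, so only z₊ = -19/16 + sqrt(105)/16 lies inside the unit circle (z₋ = -19/16 - sqrt(105)/16 lies outside).
z₊ is a simple zero of q(z) = 16*z^2 + 38*z + 16, so Res(1/q, z₊) = 1/q'(z₊) with q'(z) = 32*z + 38; and q'(z₊) = 16*(z₊ - z₋) = 2*sqrt(105).
Therefore J = (2/i) · 2πi · 1/(2*sqrt(105)) = 2*pi/(sqrt(105)) = 2*sqrt(105)*pi/105

Final answer: 2*sqrt(105)*pi/105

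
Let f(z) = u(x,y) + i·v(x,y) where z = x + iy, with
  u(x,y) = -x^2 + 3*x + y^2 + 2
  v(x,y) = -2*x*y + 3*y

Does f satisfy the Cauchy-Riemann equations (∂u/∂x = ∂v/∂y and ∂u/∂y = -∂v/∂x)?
∂u/∂x = 3 - 2*x
∂v/∂y = 3 - 2*x
∂u/∂y = 2*y
∂v/∂x = -2*y
∂u/∂x = ∂v/∂y and ∂u/∂y = -∂v/∂x hold identically; f is analytic.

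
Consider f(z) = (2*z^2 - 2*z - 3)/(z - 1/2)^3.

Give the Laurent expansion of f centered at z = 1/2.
Put w = z - (1/2), i.e. z = w + 1/2. The denominator is w^3, so it suffices to rewrite the numerator in powers of w.

P(z) = 2*z^2 - 2*z - 3
P(w + 1/2) = -7/2 + 2*w^2

Dividing each term by w^3:
  f = -7/(2*w^3) + 2/w

Substituting back w = z - 1/2:
  f(z) = -7/(2*(z - 1/2)^3) + 2/(z - 1/2)

The series is finite because the numerator is a polynomial; the negative powers form the principal part, and the coefficient of 1/(z - 1/2) gives Res(f, 1/2) = 2.

Final answer: -7/(2*(z - 1/2)^3) + 2/(z - 1/2)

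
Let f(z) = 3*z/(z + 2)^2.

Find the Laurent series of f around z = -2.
Put w = z - (-2), i.e. z = w - 2. The denominator is w^2, so it suffices to rewrite the numerator in powers of w.

P(z) = 3*z
P(w - 2) = -6 + 3*w

Dividing each term by w^2:
  f = -6/w^2 + 3/w

Substituting back w = z + 2:
  f(z) = -6/(z + 2)^2 + 3/(z + 2)

The series is finite because the numerator is a polynomial; the negative powers form the principal part, and the coefficient of 1/(z + 2) gives Res(f, -2) = 3.

Final answer: -6/(z + 2)^2 + 3/(z + 2)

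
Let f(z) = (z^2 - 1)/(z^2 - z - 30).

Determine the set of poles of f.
The singularities of f are the zeros of the denominator. Factoring,
  z^2 - z - 30 = (z - 6)*(z + 5)
so the candidates are z = 6, z = -5.

Check the numerator P(z) = z^2 - 1 at each one:
  P(6) = 35 ≠ 0, so z = 6 is a (simple) pole.
  P(-5) = 24 ≠ 0, so z = -5 is a (simple) pole.

Poles of f: {-5, 6}

Final answer: {-5, 6}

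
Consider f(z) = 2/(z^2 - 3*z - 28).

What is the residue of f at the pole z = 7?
Write f(z) = P(z)/Q(z) with P(z) = 2 and Q(z) = z^2 - 3*z - 28.
The denominator factors as Q(z) = (z + 4)*(z - 7), so z = 7 is a simple zero of Q and P is analytic there; z = 7 is therefore a simple pole and
  Res(f, z₀) = P(z₀)/Q'(z₀).

Q'(z) = 2*z - 3, so Q'(7) = 11.
P(7) = 2.

Res(f, 7) = (2)/(11) = 2/11

Final answer: 2/11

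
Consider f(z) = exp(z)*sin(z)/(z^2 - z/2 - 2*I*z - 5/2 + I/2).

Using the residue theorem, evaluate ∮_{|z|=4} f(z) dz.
By the residue theorem, ∮_C f(z) dz = 2πi · (sum of the residues of f at the poles inside |z| = 4).

The denominator factors as (z - 3/2 - I)*(z + 1 - I), so the singularities of f are simple poles at z = 3/2 + I, z = -1 + I.
  |3/2 + I|² = 13/4 < 16 = 4², so this pole is inside the contour.
  |-1 + I|² = 2 < 16 = 4², so this pole is inside the contour.

With P(z) = exp(z)*sin(z) and Q(z) = z^2 - z/2 - 2*I*z - 5/2 + I/2, each pole is simple, so Res(f, z₀) = P(z₀)/Q'(z₀) with Q'(z) = 2*z - 1/2 - 2*I.
  Res(f, 3/2 + I) = P(3/2 + I)/Q'(3/2 + I) = (exp(3/2 + I)*sin(3/2 + I))/(5/2) = 2*exp(3/2 + I)*sin(3/2 + I)/5
  Res(f, -1 + I) = P(-1 + I)/Q'(-1 + I) = (-exp(-1 + I)*sin(1 - I))/(-5/2) = 2*exp(-1 + I)*sin(1 - I)/5

Sum of residues inside C: 2*exp(-1 + I)*sin(1 - I)/5 + 2*exp(3/2 + I)*sin(3/2 + I)/5
∮_C f(z) dz = 2πi · (2*exp(-1 + I)*sin(1 - I)/5 + 2*exp(3/2 + I)*sin(3/2 + I)/5) = 4*I*pi*exp(-1 + I)*sin(1 - I)/5 + 4*I*pi*exp(3/2 + I)*sin(3/2 + I)/5

Final answer: 4*I*pi*exp(-1 + I)*sin(1 - I)/5 + 4*I*pi*exp(3/2 + I)*sin(3/2 + I)/5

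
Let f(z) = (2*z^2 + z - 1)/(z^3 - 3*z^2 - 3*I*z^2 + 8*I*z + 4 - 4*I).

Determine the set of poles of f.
The singularities of f are the zeros of the denominator. Factoring,
  z^3 - 3*z^2 - 3*I*z^2 + 8*I*z + 4 - 4*I = (z - 1 - I)*(z - 2)*(z - 2*I)
so the candidates are z = 1 + I, z = 2, z = 2*I.

Check the numerator P(z) = 2*z^2 + z - 1 at each one:
  P(1 + I) = 5*I ≠ 0, so z = 1 + I is a (simple) pole.
  P(2) = 9 ≠ 0, so z = 2 is a (simple) pole.
  P(2*I) = -9 + 2*I ≠ 0, so z = 2*I is a (simple) pole.

Poles of f: {2*I, 1 + I, 2}

Final answer: {2*I, 1 + I, 2}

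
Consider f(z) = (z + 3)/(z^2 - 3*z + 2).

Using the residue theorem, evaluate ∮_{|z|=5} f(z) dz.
By the residue theorem, ∮_C f(z) dz = 2πi · (sum of the residues of f at the poles inside |z| = 5).

The denominator factors as (z - 1)*(z - 2), so the singularities of f are simple poles at z = 1, z = 2.
  |1|² = 1 < 25 = 5², so this pole is inside the contour.
  |2|² = 4 < 25 = 5², so this pole is inside the contour.

With P(z) = z + 3 and Q(z) = z^2 - 3*z + 2, each pole is simple, so Res(f, z₀) = P(z₀)/Q'(z₀) with Q'(z) = 2*z - 3.
  Res(f, 1) = P(1)/Q'(1) = (4)/(-1) = -4
  Res(f, 2) = P(2)/Q'(2) = (5)/(1) = 5

Sum of residues inside C: 1
∮_C f(z) dz = 2πi · (1) = 2*I*pi

Final answer: 2*I*pi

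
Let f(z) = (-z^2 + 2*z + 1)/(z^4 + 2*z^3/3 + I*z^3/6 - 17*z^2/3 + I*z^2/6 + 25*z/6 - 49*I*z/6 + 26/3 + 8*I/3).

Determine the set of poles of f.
The singularities of f are the zeros of the denominator. Factoring,
  z^4 + 2*z^3/3 + I*z^3/6 - 17*z^2/3 + I*z^2/6 + 25*z/6 - 49*I*z/6 + 26/3 + 8*I/3 = (z - 2 - I)*(z + 2/3 + 2*I/3)*(z - 1 + I)*(z + 3 - I/2)
so the candidates are z = 2 + I, z = -2/3 - 2*I/3, z = 1 - I, z = -3 + I/2.

Check the numerator P(z) = -z^2 + 2*z + 1 at each one:
  P(2 + I) = 2 - 2*I ≠ 0, so z = 2 + I is a (simple) pole.
  P(-2/3 - 2*I/3) = -1/3 - 20*I/9 ≠ 0, so z = -2/3 - 2*I/3 is a (simple) pole.
  P(1 - I) = 3 ≠ 0, so z = 1 - I is a (simple) pole.
  P(-3 + I/2) = -55/4 + 4*I ≠ 0, so z = -3 + I/2 is a (simple) pole.

Poles of f: {-3 + I/2, -2/3 - 2*I/3, 1 - I, 2 + I}

Final answer: {-3 + I/2, -2/3 - 2*I/3, 1 - I, 2 + I}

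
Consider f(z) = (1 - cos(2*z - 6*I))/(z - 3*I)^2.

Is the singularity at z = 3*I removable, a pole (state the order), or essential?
removable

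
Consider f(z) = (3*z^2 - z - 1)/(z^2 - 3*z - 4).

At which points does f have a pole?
{-1, 4}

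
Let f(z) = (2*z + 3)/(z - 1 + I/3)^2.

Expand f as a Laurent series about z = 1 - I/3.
(5 - 2*I/3)/(z - 1 + I/3)^2 + 2/(z - 1 + I/3)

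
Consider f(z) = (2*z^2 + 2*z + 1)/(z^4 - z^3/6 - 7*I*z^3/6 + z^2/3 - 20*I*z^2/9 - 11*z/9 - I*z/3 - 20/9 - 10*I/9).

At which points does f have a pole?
The singularities of f are the zeros of the denominator. Factoring,
  z^4 - z^3/6 - 7*I*z^3/6 + z^2/3 - 20*I*z^2/9 - 11*z/9 - I*z/3 - 20/9 - 10*I/9 = (z + 1 + I/3)*(z + 1/3 + I)*(z - 1 - I)*(z - 1/2 - 3*I/2)
so the candidates are z = -1 - I/3, z = -1/3 - I, z = 1 + I, z = 1/2 + 3*I/2.

Check the numerator P(z) = 2*z^2 + 2*z + 1 at each one:
  P(-1 - I/3) = 7/9 + 2*I/3 ≠ 0, so z = -1 - I/3 is a (simple) pole.
  P(-1/3 - I) = -13/9 - 2*I/3 ≠ 0, so z = -1/3 - I is a (simple) pole.
  P(1 + I) = 3 + 6*I ≠ 0, so z = 1 + I is a (simple) pole.
  P(1/2 + 3*I/2) = -2 + 6*I ≠ 0, so z = 1/2 + 3*I/2 is a (simple) pole.

Poles of f: {-1 - I/3, -1/3 - I, 1/2 + 3*I/2, 1 + I}

Final answer: {-1 - I/3, -1/3 - I, 1/2 + 3*I/2, 1 + I}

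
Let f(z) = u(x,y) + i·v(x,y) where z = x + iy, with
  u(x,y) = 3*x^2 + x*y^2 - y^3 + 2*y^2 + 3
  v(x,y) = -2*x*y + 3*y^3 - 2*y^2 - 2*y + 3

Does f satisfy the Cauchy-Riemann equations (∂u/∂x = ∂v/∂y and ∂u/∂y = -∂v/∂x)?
∂u/∂x = 6*x + y^2
∂v/∂y = -2*x + 9*y^2 - 4*y - 2
∂u/∂y = 2*x*y - 3*y^2 + 4*y
∂v/∂x = -2*y
∂u/∂x ≠ ∂v/∂y and ∂u/∂y ≠ -∂v/∂x; the Cauchy-Riemann equations are not satisfied, so f is not analytic.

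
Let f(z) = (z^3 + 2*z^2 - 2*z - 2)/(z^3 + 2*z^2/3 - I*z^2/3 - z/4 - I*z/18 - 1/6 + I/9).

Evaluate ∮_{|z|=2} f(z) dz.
By the residue theorem, ∮_C f(z) dz = 2πi · (sum of the residues of f at the poles inside |z| = 2).

The denominator factors as (z + 1/2 - I/3)*(z + 2/3)*(z - 1/2), so the singularities of f are simple poles at z = -1/2 + I/3, z = -2/3, z = 1/2.
  |-1/2 + I/3|² = 13/36 < 4 = 2², so this pole is inside the contour.
  |-2/3|² = 4/9 < 4 = 2², so this pole is inside the contour.
  |1/2|² = 1/4 < 4 = 2², so this pole is inside the contour.

With P(z) = z^3 + 2*z^2 - 2*z - 2 and Q(z) = z^3 + 2*z^2/3 - I*z^2/3 - z/4 - I*z/18 - 1/6 + I/9, each pole is simple, so Res(f, z₀) = P(z₀)/Q'(z₀) with Q'(z) = 3*z^2 + 4*z/3 - 2*I*z/3 - 1/4 - I/18.
  Res(f, -1/2 + I/3) = P(-1/2 + I/3)/Q'(-1/2 + I/3) = (-49/72 - 121*I/108)/(-5/18 - 5*I/18) = 389/120 + 19*I/24
  Res(f, -2/3) = P(-2/3)/Q'(-2/3) = (-2/27)/(7/36 + 7*I/18) = -8/105 + 16*I/105
  Res(f, 1/2) = P(1/2)/Q'(1/2) = (-19/8)/(7/6 - 7*I/18) = -513/280 - 171*I/280

Sum of residues inside C: 4/3 + I/3
∮_C f(z) dz = 2πi · (4/3 + I/3) = pi*(-2/3 + 8*I/3)

Final answer: pi*(-2/3 + 8*I/3)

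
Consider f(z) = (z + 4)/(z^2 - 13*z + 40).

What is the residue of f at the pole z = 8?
Write f(z) = P(z)/Q(z) with P(z) = z + 4 and Q(z) = z^2 - 13*z + 40.
The denominator factors as Q(z) = (z - 8)*(z - 5), so z = 8 is a simple zero of Q and P is analytic there; z = 8 is therefore a simple pole and
  Res(f, z₀) = P(z₀)/Q'(z₀).

Q'(z) = 2*z - 13, so Q'(8) = 3.
P(8) = 12.

Res(f, 8) = (12)/(3) = 4

Final answer: 4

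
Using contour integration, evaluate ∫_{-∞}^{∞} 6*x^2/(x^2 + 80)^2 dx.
Let f(z) = 6*z^2/(z^2 + 80)^2. The denominator has no real zeros and deg Q - deg P = 2 ≥ 2, so the integral of f over the upper semicircle |z| = R tends to 0 as R → ∞. Closing the contour in the upper half-plane,
  ∫_{-∞}^{∞} f(x) dx = 2πi · Σ Res(f, z_k)  over the poles with Im z_k > 0.

Zeros of the denominator: z^2 + 80 = 0 gives z = ±4*sqrt(5)*I.
Upper half-plane: z = 4*sqrt(5)*I (a pole of order 2).

Write f(z) = g(z)/(z - 4*sqrt(5)*I)^2 with g(z) = 6*z^2/(z + 4*sqrt(5)*I)^2. For a double pole, Res(f, z₀) = g'(z₀):
  g'(z) = 48*sqrt(5)*I*z/(z + 4*sqrt(5)*I)^3
  Res(f, 4*sqrt(5)*I) = g'(4*sqrt(5)*I) = -3*sqrt(5)*I/40

∫_{-∞}^{∞} f(x) dx = 2πi · (-3*sqrt(5)*I/40) = 3*sqrt(5)*pi/20

Final answer: 3*sqrt(5)*pi/20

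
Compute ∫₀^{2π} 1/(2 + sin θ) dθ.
Call the integral J. The integrand is 2π-periodic and we integrate over a full period, so shifting θ does not change the value (θ → θ + π/2 turns sin θ into cos θ). Hence
  J = ∫₀^{2π} dθ/(2 + cos θ).
Put z = e^{iθ}: then cos θ = (z + 1/z)/2, dθ = dz/(iz), and z runs once counterclockwise around |z| = 1:
  J = ∮_{|z|=1} 1/(2 + (z + 1/z)/2) · dz/(iz) = (2/i) ∮_{|z|=1} dz/(z^2 + 4*z + 1).
The roots of z^2 + 4*z + 1 are z = (-2 ± sqrt(2^2 - 1^2)), with sqrt(3) = sqrt(3); their product is 1, so only z₊ = -2 + sqrt(3) lies inside the unit circle (z₋ = -2 - sqrt(3) lies outside).
z₊ is a simple zero of q(z) = z^2 + 4*z + 1, so Res(1/q, z₊) = 1/q'(z₊) with q'(z) = 2*z + 4; and q'(z₊) = (z₊ - z₋) = 2*sqrt(3).
Therefore J = (2/i) · 2πi · 1/(2*sqrt(3)) = 2*pi/(sqrt(3)) = 2*sqrt(3)*pi/3

Final answer: 2*sqrt(3)*pi/3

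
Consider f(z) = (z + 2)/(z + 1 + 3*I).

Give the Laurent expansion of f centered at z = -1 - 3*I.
Put w = z - (-1 - 3*I), i.e. z = w - 1 - 3*I. The denominator is w, so it suffices to rewrite the numerator in powers of w.

P(z) = z + 2
P(w - 1 - 3*I) = 1 - 3*I + w

Dividing each term by w:
  f = (1 - 3*I)/w + 1

Substituting back w = z + 1 + 3*I:
  f(z) = (1 - 3*I)/(z + 1 + 3*I) + 1

The series is finite because the numerator is a polynomial; the negative powers form the principal part, and the coefficient of 1/(z + 1 + 3*I) gives Res(f, -1 - 3*I) = 1 - 3*I.

Final answer: (1 - 3*I)/(z + 1 + 3*I) + 1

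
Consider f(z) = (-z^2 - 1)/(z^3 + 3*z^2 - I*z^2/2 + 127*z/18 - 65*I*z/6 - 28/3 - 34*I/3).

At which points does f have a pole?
{-3 - 3*I, -2/3 + 3*I/2, 2/3 + 2*I}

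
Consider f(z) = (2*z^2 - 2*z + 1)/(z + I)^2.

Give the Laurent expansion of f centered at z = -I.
Put w = z - (-I), i.e. z = w - I. The denominator is w^2, so it suffices to rewrite the numerator in powers of w.

P(z) = 2*z^2 - 2*z + 1
P(w - I) = -1 + 2*I + (-2 - 4*I)*w + 2*w^2

Dividing each term by w^2:
  f = (-1 + 2*I)/w^2 + (-2 - 4*I)/w + 2

Substituting back w = z + I:
  f(z) = (-1 + 2*I)/(z + I)^2 + (-2 - 4*I)/(z + I) + 2

The series is finite because the numerator is a polynomial; the negative powers form the principal part, and the coefficient of 1/(z + I) gives Res(f, -I) = -2 - 4*I.

Final answer: (-1 + 2*I)/(z + I)^2 + (-2 - 4*I)/(z + I) + 2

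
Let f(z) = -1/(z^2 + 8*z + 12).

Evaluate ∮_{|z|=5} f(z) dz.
-I*pi/2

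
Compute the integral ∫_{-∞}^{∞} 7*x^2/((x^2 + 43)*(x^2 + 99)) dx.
pi*(-sqrt(43) + 3*sqrt(11))/8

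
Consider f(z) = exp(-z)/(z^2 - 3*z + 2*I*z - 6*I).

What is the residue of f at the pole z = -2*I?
Write f(z) = P(z)/Q(z) with P(z) = exp(-z) and Q(z) = z^2 - 3*z + 2*I*z - 6*I.
The denominator factors as Q(z) = (z + 2*I)*(z - 3), so z = -2*I is a simple zero of Q and P is analytic there; z = -2*I is therefore a simple pole and
  Res(f, z₀) = P(z₀)/Q'(z₀).

Q'(z) = 2*z - 3 + 2*I, so Q'(-2*I) = -3 - 2*I.
P(-2*I) = exp(2*I).

Res(f, -2*I) = (exp(2*I))/(-3 - 2*I) = (-3/13 + 2*I/13)*exp(2*I)

Final answer: (-3/13 + 2*I/13)*exp(2*I)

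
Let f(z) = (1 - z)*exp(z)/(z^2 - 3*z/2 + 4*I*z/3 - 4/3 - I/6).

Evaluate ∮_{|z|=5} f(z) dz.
pi*(132/241 - 254*I/241)*exp(-1/2 - I/3) + pi*(-132/241 - 228*I/241)*exp(2 - I)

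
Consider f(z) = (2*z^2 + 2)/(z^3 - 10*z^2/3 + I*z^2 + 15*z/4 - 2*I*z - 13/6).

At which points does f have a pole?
{1/3 + I/2, 1 - 3*I/2, 2}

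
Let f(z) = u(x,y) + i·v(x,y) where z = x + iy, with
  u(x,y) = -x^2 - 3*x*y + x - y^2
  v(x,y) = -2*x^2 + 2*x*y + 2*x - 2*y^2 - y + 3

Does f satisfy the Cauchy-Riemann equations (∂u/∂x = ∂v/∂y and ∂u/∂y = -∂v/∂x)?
∂u/∂x = -2*x - 3*y + 1
∂v/∂y = 2*x - 4*y - 1
∂u/∂y = -3*x - 2*y
∂v/∂x = -4*x + 2*y + 2
∂u/∂x ≠ ∂v/∂y and ∂u/∂y ≠ -∂v/∂x; the Cauchy-Riemann equations are not satisfied, so f is not analytic.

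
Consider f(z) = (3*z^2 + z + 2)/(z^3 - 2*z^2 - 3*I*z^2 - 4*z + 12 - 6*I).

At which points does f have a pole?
The singularities of f are the zeros of the denominator. Factoring,
  z^3 - 2*z^2 - 3*I*z^2 - 4*z + 12 - 6*I = (z - 3 - 3*I)*(z - 1 + I)*(z + 2 - I)
so the candidates are z = 3 + 3*I, z = 1 - I, z = -2 + I.

Check the numerator P(z) = 3*z^2 + z + 2 at each one:
  P(3 + 3*I) = 5 + 57*I ≠ 0, so z = 3 + 3*I is a (simple) pole.
  P(1 - I) = 3 - 7*I ≠ 0, so z = 1 - I is a (simple) pole.
  P(-2 + I) = 9 - 11*I ≠ 0, so z = -2 + I is a (simple) pole.

Poles of f: {-2 + I, 1 - I, 3 + 3*I}

Final answer: {-2 + I, 1 - I, 3 + 3*I}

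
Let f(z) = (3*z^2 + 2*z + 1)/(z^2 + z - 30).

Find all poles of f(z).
The singularities of f are the zeros of the denominator. Factoring,
  z^2 + z - 30 = (z + 6)*(z - 5)
so the candidates are z = -6, z = 5.

Check the numerator P(z) = 3*z^2 + 2*z + 1 at each one:
  P(-6) = 97 ≠ 0, so z = -6 is a (simple) pole.
  P(5) = 86 ≠ 0, so z = 5 is a (simple) pole.

Poles of f: {-6, 5}

Final answer: {-6, 5}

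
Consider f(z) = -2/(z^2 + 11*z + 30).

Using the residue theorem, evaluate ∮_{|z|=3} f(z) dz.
By the residue theorem, ∮_C f(z) dz = 2πi · (sum of the residues of f at the poles inside |z| = 3).

The denominator factors as (z + 6)*(z + 5), so the singularities of f are simple poles at z = -6, z = -5.
  |-6|² = 36 > 9 = 3², so this pole is outside the contour.
  |-5|² = 25 > 9 = 3², so this pole is outside the contour.

No pole lies inside the contour, so f is analytic on and inside C and the integral is 0 (Cauchy's theorem).

Final answer: 0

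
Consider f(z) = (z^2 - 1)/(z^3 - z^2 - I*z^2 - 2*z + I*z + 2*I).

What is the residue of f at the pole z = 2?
2/5 + I/5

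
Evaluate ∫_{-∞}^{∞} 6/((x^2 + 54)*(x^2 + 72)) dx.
Let f(z) = 6/((z^2 + 54)*(z^2 + 72)). The denominator has no real zeros and deg Q - deg P = 4 ≥ 2, so the integral of f over the upper semicircle |z| = R tends to 0 as R → ∞. Closing the contour in the upper half-plane,
  ∫_{-∞}^{∞} f(x) dx = 2πi · Σ Res(f, z_k)  over the poles with Im z_k > 0.

Zeros of the denominator: z^2 + 72 = 0 gives z = ±6*sqrt(2)*I; z^2 + 54 = 0 gives z = ±3*sqrt(6)*I.
Upper half-plane: z = 6*sqrt(2)*I, z = 3*sqrt(6)*I (simple).

Each pole is a simple zero of Q(z) = z^4 + 126*z^2 + 3888, so Res(f, z₀) = P(z₀)/Q'(z₀) with P(z) = 6, Q'(z) = 4*z^3 + 252*z:
  Res(f, 6*sqrt(2)*I) = (6)/(-216*sqrt(2)*I) = sqrt(2)*I/72
  Res(f, 3*sqrt(6)*I) = (6)/(108*sqrt(6)*I) = -sqrt(6)*I/108

Sum of residues: I*(-sqrt(6)/108 + sqrt(2)/72)
∫_{-∞}^{∞} f(x) dx = 2πi · (I*(-sqrt(6)/108 + sqrt(2)/72)) = pi*(-3*sqrt(2) + 2*sqrt(6))/108

Final answer: pi*(-3*sqrt(2) + 2*sqrt(6))/108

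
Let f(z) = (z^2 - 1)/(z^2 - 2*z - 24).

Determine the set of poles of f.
{-4, 6}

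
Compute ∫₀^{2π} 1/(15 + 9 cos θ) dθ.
Let J = ∫₀^{2π} dθ/(15 + 9 cos θ).
Put z = e^{iθ}: then cos θ = (z + 1/z)/2, dθ = dz/(iz), and z runs once counterclockwise around |z| = 1:
  J = ∮_{|z|=1} 1/(15 + 9*(z + 1/z)/2) · dz/(iz) = (2/i) ∮_{|z|=1} dz/(9*z^2 + 30*z + 9).
The roots of 9*z^2 + 30*z + 9 are z = (-15 ± sqrt(15^2 - 9^2))/9, with sqrt(144) = 12; their product is 1, so only z₊ = -1/3 lies inside the unit circle (z₋ = -3 lies outside).
z₊ is a simple zero of q(z) = 9*z^2 + 30*z + 9, so Res(1/q, z₊) = 1/q'(z₊) with q'(z) = 18*z + 30; and q'(z₊) = 9*(z₊ - z₋) = 24.
Therefore J = (2/i) · 2πi · 1/(24) = 2*pi/(12) = pi/6

Final answer: pi/6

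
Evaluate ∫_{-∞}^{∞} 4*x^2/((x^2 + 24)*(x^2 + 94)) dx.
Let f(z) = 4*z^2/((z^2 + 24)*(z^2 + 94)). The denominator has no real zeros and deg Q - deg P = 2 ≥ 2, so the integral of f over the upper semicircle |z| = R tends to 0 as R → ∞. Closing the contour in the upper half-plane,
  ∫_{-∞}^{∞} f(x) dx = 2πi · Σ Res(f, z_k)  over the poles with Im z_k > 0.

Zeros of the denominator: z^2 + 24 = 0 gives z = ±2*sqrt(6)*I; z^2 + 94 = 0 gives z = ±sqrt(94)*I.
Upper half-plane: z = 2*sqrt(6)*I, z = sqrt(94)*I (simple).

Each pole is a simple zero of Q(z) = z^4 + 118*z^2 + 2256, so Res(f, z₀) = P(z₀)/Q'(z₀) with P(z) = 4*z^2, Q'(z) = 4*z^3 + 236*z:
  Res(f, 2*sqrt(6)*I) = (-96)/(280*sqrt(6)*I) = 2*sqrt(6)*I/35
  Res(f, sqrt(94)*I) = (-376)/(-140*sqrt(94)*I) = -sqrt(94)*I/35

Sum of residues: I*(-sqrt(94) + 2*sqrt(6))/35
∫_{-∞}^{∞} f(x) dx = 2πi · (I*(-sqrt(94) + 2*sqrt(6))/35) = 2*pi*(-2*sqrt(6) + sqrt(94))/35

Final answer: 2*pi*(-2*sqrt(6) + sqrt(94))/35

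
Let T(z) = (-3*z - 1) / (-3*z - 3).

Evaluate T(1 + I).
Substitute z = 1 + I:
  numerator:   -3*(1 + I) - 1 = -4 - 3*I
  denominator: -3*(1 + I) - 3 = -6 - 3*I
T(1 + I) = (-4 - 3*I)/(-6 - 3*I); multiplying numerator and denominator by the conjugate -6 + 3*I gives (33 + 6*I)/45 = 11/15 + 2*I/15

Final answer: 11/15 + 2*I/15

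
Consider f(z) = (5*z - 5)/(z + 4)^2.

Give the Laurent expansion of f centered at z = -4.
Put w = z - (-4), i.e. z = w - 4. The denominator is w^2, so it suffices to rewrite the numerator in powers of w.

P(z) = 5*z - 5
P(w - 4) = -25 + 5*w

Dividing each term by w^2:
  f = -25/w^2 + 5/w

Substituting back w = z + 4:
  f(z) = -25/(z + 4)^2 + 5/(z + 4)

The series is finite because the numerator is a polynomial; the negative powers form the principal part, and the coefficient of 1/(z + 4) gives Res(f, -4) = 5.

Final answer: -25/(z + 4)^2 + 5/(z + 4)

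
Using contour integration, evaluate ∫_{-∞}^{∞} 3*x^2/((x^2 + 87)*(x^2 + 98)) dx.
3*pi*(-sqrt(87) + 7*sqrt(2))/11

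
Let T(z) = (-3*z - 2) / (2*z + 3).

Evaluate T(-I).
Substitute z = -I:
  numerator:   -3*(-I) - 2 = -2 + 3*I
  denominator: 2*(-I) + 3 = 3 - 2*I
T(-I) = (-2 + 3*I)/(3 - 2*I); multiplying numerator and denominator by the conjugate 3 + 2*I gives (-12 + 5*I)/13 = -12/13 + 5*I/13

Final answer: -12/13 + 5*I/13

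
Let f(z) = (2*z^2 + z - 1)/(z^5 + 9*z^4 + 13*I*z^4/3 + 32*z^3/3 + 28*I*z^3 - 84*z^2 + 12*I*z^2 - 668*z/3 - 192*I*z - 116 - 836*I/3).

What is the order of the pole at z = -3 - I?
Factor the denominator:
  z^5 + 9*z^4 + 13*I*z^4/3 + 32*z^3/3 + 28*I*z^3 - 84*z^2 + 12*I*z^2 - 668*z/3 - 192*I*z - 116 - 836*I/3 = (z + 3 + I)^4*(z - 3 + I/3)

The numerator P(z) = 2*z^2 + z - 1 has P(-3 - I) = 12 + 11*I ≠ 0, so no factor of (z + 3 + I) cancels.
Near z = -3 - I we can therefore write f(z) = g(z)/(z + 3 + I)^4 with g analytic at -3 - I and g(-3 - I) ≠ 0 (g is the numerator divided by the remaining denominator factors).

Hence z = -3 - I is a pole of order 4.

Final answer: 4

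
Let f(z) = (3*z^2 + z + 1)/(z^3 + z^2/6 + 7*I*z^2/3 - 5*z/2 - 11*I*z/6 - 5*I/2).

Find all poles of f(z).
The singularities of f are the zeros of the denominator. Factoring,
  z^3 + z^2/6 + 7*I*z^2/3 - 5*z/2 - 11*I*z/6 - 5*I/2 = (z + 2/3 + I/3)*(z + 1 + 2*I)*(z - 3/2)
so the candidates are z = -2/3 - I/3, z = -1 - 2*I, z = 3/2.

Check the numerator P(z) = 3*z^2 + z + 1 at each one:
  P(-2/3 - I/3) = 4/3 + I ≠ 0, so z = -2/3 - I/3 is a (simple) pole.
  P(-1 - 2*I) = -9 + 10*I ≠ 0, so z = -1 - 2*I is a (simple) pole.
  P(3/2) = 37/4 ≠ 0, so z = 3/2 is a (simple) pole.

Poles of f: {-1 - 2*I, -2/3 - I/3, 3/2}

Final answer: {-1 - 2*I, -2/3 - I/3, 3/2}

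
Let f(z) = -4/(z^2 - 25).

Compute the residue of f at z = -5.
Write f(z) = P(z)/Q(z) with P(z) = -4 and Q(z) = z^2 - 25.
The denominator factors as Q(z) = (z - 5)*(z + 5), so z = -5 is a simple zero of Q and P is analytic there; z = -5 is therefore a simple pole and
  Res(f, z₀) = P(z₀)/Q'(z₀).

Q'(z) = 2*z, so Q'(-5) = -10.
P(-5) = -4.

Res(f, -5) = (-4)/(-10) = 2/5

Final answer: 2/5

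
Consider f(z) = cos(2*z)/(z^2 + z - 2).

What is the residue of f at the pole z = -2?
Write f(z) = P(z)/Q(z) with P(z) = cos(2*z) and Q(z) = z^2 + z - 2.
The denominator factors as Q(z) = (z + 2)*(z - 1), so z = -2 is a simple zero of Q and P is analytic there; z = -2 is therefore a simple pole and
  Res(f, z₀) = P(z₀)/Q'(z₀).

Q'(z) = 2*z + 1, so Q'(-2) = -3.
P(-2) = cos(4).

Res(f, -2) = (cos(4))/(-3) = -cos(4)/3

Final answer: -cos(4)/3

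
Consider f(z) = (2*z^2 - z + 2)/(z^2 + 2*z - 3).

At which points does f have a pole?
The singularities of f are the zeros of the denominator. Factoring,
  z^2 + 2*z - 3 = (z + 3)*(z - 1)
so the candidates are z = -3, z = 1.

Check the numerator P(z) = 2*z^2 - z + 2 at each one:
  P(-3) = 23 ≠ 0, so z = -3 is a (simple) pole.
  P(1) = 3 ≠ 0, so z = 1 is a (simple) pole.

Poles of f: {-3, 1}

Final answer: {-3, 1}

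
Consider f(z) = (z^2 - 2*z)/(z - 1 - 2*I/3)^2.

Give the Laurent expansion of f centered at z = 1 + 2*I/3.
-13/(9*(z - 1 - 2*I/3)^2) + 4*I/(3*(z - 1 - 2*I/3)) + 1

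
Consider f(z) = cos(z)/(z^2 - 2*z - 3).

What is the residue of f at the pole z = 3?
cos(3)/4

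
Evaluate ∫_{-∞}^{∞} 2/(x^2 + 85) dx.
2*sqrt(85)*pi/85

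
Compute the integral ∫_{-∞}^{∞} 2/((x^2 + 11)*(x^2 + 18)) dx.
pi*(-11*sqrt(2) + 6*sqrt(11))/231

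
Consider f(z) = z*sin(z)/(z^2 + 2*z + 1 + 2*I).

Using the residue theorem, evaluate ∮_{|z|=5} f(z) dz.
By the residue theorem, ∮_C f(z) dz = 2πi · (sum of the residues of f at the poles inside |z| = 5).

The denominator factors as (z + I)*(z + 2 - I), so the singularities of f are simple poles at z = -I, z = -2 + I.
  |-I|² = 1 < 25 = 5², so this pole is inside the contour.
  |-2 + I|² = 5 < 25 = 5², so this pole is inside the contour.

With P(z) = z*sin(z) and Q(z) = z^2 + 2*z + 1 + 2*I, each pole is simple, so Res(f, z₀) = P(z₀)/Q'(z₀) with Q'(z) = 2*z + 2.
  Res(f, -I) = P(-I)/Q'(-I) = (-sinh(1))/(2 - 2*I) = (-1/4 - I/4)*sinh(1)
  Res(f, -2 + I) = P(-2 + I)/Q'(-2 + I) = ((2 - I)*sin(2 - I))/(-2 + 2*I) = (-3/4 - I/4)*sin(2 - I)

Sum of residues inside C: (-3/4 - I/4)*sin(2 - I) + (-1/4 - I/4)*sinh(1)
∮_C f(z) dz = 2πi · ((-3/4 - I/4)*sin(2 - I) + (-1/4 - I/4)*sinh(1)) = pi*(1/2 - 3*I/2)*sin(2 - I) + pi*(1/2 - I/2)*sinh(1)

Final answer: pi*(1/2 - 3*I/2)*sin(2 - I) + pi*(1/2 - I/2)*sinh(1)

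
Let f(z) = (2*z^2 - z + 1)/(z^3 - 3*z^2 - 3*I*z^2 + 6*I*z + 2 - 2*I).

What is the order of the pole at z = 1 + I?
Factor the denominator:
  z^3 - 3*z^2 - 3*I*z^2 + 6*I*z + 2 - 2*I = (z - 1 - I)^3

The numerator P(z) = 2*z^2 - z + 1 has P(1 + I) = 3*I ≠ 0, so no factor of (z - 1 - I) cancels.
Near z = 1 + I we can therefore write f(z) = g(z)/(z - 1 - I)^3 with g analytic at 1 + I and g(1 + I) ≠ 0 (g is just the numerator).

Hence z = 1 + I is a pole of order 3.

Final answer: 3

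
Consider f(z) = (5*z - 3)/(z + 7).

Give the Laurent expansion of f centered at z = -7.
Put w = z - (-7), i.e. z = w - 7. The denominator is w, so it suffices to rewrite the numerator in powers of w.

P(z) = 5*z - 3
P(w - 7) = -38 + 5*w

Dividing each term by w:
  f = -38/w + 5

Substituting back w = z + 7:
  f(z) = -38/(z + 7) + 5

The series is finite because the numerator is a polynomial; the negative powers form the principal part, and the coefficient of 1/(z + 7) gives Res(f, -7) = -38.

Final answer: -38/(z + 7) + 5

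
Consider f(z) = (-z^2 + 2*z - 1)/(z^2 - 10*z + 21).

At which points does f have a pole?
The singularities of f are the zeros of the denominator. Factoring,
  z^2 - 10*z + 21 = (z - 3)*(z - 7)
so the candidates are z = 3, z = 7.

Check the numerator P(z) = -z^2 + 2*z - 1 at each one:
  P(3) = -4 ≠ 0, so z = 3 is a (simple) pole.
  P(7) = -36 ≠ 0, so z = 7 is a (simple) pole.

Poles of f: {3, 7}

Final answer: {3, 7}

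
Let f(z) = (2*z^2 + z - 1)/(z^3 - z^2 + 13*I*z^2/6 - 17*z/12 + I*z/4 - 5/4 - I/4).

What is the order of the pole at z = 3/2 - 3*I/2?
Factor the denominator:
  z^3 - z^2 + 13*I*z^2/6 - 17*z/12 + I*z/4 - 5/4 - I/4 = (z - 3/2 + 3*I/2)*(z + 1/2 - I/3)*(z + I)

The numerator P(z) = 2*z^2 + z - 1 has P(3/2 - 3*I/2) = 1/2 - 21*I/2 ≠ 0, so no factor of (z - 3/2 + 3*I/2) cancels.
Near z = 3/2 - 3*I/2 we can therefore write f(z) = g(z)/(z - 3/2 + 3*I/2) with g analytic at 3/2 - 3*I/2 and g(3/2 - 3*I/2) ≠ 0 (g is the numerator divided by the remaining denominator factors).

Hence z = 3/2 - 3*I/2 is a pole of order 1.

Final answer: 1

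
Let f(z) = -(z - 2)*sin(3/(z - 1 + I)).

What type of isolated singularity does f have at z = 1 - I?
Let u = z - 1 + I. Then
  sin(3/u) = Σ_{k≥0} (-1)^k (3)^(2k+1)/((2k+1)!·u^(2k+1)) = 3/u - 9/(2*u^3) + 81/(40*u^5) + ...
which has infinitely many negative powers of u, so sin(3/(z - 1 + I)) has an essential singularity at z = 1 - I.
The extra factor z - 2 is a nonzero polynomial; if the product had at most a pole at z = 1 - I, dividing by that polynomial would leave sin(3/(z - 1 + I)) with at most a pole too — contradiction. (Equivalently, the product's Laurent series still has infinitely many negative powers.)
So the singularity is essential.

Final answer: essential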